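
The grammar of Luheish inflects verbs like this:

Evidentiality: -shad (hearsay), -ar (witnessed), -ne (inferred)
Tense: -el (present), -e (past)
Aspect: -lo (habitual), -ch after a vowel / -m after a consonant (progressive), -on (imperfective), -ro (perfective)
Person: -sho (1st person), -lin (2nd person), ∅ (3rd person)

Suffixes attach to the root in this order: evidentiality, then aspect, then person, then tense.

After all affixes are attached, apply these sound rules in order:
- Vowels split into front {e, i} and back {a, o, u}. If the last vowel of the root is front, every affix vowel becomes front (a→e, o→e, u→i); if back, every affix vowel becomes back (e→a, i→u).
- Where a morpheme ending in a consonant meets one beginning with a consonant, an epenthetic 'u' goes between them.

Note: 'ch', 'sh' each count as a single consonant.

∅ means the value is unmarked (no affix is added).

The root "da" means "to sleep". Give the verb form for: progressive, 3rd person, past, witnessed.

daaruma

Attach evidentiality witnessed -ar → daar.
Attach aspect progressive -m (after consonant 'r') → daarm.
person = 3rd person: zero marking, form stays daarm.
Attach tense past -e → daarme.
Apply vowel harmony: daarme → daarma.
Apply epenthesis: daarma → daaruma.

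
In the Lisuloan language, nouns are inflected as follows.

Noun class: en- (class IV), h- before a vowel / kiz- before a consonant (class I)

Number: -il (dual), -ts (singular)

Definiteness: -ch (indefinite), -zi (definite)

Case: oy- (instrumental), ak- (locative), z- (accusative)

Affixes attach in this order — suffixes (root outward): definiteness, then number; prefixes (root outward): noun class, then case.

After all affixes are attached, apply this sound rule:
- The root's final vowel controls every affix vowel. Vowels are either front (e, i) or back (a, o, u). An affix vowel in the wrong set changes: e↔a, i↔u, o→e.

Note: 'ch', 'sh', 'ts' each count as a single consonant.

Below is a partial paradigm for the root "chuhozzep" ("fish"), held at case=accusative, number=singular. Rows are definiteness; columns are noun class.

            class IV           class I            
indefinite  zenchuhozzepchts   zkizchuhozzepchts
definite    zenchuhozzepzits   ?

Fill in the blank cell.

Attach noun class class I kiz- (before consonant 'ch') → kizchuhozzep.
Attach case accusative z- → zkizchuhozzep.
Attach definiteness definite -zi → zkizchuhozzepzi.
Attach number singular -ts → zkizchuhozzepzits.
Vowel harmony: no change.

zkizchuhozzepzits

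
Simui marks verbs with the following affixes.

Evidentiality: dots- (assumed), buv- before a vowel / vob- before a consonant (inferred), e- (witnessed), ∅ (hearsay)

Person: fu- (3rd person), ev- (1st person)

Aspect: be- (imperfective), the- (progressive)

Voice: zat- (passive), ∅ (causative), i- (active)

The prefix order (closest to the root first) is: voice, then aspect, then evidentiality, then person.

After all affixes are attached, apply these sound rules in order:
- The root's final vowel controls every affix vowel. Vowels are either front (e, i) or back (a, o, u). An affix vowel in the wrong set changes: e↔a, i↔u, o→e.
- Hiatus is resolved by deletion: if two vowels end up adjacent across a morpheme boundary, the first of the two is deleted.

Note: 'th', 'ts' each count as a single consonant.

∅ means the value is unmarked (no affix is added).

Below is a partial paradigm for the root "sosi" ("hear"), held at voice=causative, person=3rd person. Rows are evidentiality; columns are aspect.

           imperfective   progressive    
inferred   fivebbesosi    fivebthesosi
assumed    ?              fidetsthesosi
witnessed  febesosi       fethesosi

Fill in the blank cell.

fidetsbesosi

voice = causative: zero marking, form stays sosi.
Attach aspect imperfective be- → besosi.
Attach evidentiality assumed dots- → dotsbesosi.
Attach person 3rd person fu- → fudotsbesosi.
Apply vowel harmony: fudotsbesosi → fidetsbesosi.
Vowel deletion: no change.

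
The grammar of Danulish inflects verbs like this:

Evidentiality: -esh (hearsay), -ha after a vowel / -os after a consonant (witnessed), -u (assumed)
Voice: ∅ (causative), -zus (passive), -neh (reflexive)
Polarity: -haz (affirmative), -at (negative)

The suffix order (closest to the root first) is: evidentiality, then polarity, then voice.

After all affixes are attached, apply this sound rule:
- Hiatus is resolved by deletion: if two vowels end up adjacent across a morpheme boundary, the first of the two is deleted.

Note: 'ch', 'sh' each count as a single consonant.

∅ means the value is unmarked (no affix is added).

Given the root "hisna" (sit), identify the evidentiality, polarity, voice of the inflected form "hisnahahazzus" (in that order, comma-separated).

witnessed, affirmative, passive

Segment: hisna-ha-haz-zus.
evidentiality: -ha/os → witnessed.
polarity: -haz → affirmative.
voice: -zus → passive.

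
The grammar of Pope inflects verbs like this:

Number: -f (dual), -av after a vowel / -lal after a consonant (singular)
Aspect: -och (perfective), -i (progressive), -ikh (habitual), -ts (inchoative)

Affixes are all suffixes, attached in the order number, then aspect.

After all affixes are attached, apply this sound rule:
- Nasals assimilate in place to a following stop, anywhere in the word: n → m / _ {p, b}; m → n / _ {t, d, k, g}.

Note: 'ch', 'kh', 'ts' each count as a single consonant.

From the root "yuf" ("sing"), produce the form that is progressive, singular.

Attach number singular -lal (after consonant 'f') → yuflal.
Attach aspect progressive -i → yuflali.
Nasal assimilation: no change.

yuflali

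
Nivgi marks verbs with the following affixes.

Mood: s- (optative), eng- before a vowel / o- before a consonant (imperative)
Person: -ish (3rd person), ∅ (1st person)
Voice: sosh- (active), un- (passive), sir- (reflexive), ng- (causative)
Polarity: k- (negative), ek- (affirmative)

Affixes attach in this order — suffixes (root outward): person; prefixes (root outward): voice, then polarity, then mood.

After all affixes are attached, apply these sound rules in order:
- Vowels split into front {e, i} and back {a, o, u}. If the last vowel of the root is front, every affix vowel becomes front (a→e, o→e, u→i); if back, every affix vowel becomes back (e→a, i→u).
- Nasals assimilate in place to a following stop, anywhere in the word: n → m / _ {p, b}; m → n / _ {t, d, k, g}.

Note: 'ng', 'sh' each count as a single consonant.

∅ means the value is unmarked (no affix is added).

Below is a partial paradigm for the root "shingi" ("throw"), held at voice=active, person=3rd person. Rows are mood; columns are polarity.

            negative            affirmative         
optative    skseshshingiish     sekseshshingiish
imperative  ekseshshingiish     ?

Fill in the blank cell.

engekseshshingiish

Attach voice active sosh- → soshshingi.
Attach polarity affirmative ek- → eksoshshingi.
Attach person 3rd person -ish → eksoshshingiish.
Attach mood imperative eng- (before vowel 'e') → engeksoshshingiish.
Apply vowel harmony: engeksoshshingiish → engekseshshingiish.
Nasal assimilation: no change.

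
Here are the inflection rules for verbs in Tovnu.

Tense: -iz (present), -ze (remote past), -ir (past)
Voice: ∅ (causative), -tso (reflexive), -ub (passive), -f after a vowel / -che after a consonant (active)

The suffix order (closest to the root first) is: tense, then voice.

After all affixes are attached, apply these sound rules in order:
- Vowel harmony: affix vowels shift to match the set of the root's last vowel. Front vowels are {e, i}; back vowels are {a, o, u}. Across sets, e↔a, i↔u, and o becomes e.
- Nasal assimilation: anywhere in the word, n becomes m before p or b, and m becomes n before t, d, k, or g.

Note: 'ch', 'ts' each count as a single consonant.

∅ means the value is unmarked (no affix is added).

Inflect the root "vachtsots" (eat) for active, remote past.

vachtsotszaf

Attach tense remote past -ze → vachtsotsze.
Attach voice active -f (after vowel 'e') → vachtsotszef.
Apply vowel harmony: vachtsotszef → vachtsotszaf.
Nasal assimilation: no change.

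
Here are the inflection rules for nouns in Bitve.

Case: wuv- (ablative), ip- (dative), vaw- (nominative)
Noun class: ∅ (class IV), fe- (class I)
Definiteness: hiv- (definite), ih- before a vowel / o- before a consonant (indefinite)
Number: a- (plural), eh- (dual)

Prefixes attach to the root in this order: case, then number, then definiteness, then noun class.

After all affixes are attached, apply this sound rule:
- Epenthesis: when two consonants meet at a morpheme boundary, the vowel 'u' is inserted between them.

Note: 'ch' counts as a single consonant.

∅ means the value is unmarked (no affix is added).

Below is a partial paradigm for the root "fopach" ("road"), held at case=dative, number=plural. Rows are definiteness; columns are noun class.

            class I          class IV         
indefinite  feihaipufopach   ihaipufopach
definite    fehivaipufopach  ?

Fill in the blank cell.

Attach case dative ip- → ipfopach.
Attach number plural a- → aipfopach.
Attach definiteness definite hiv- → hivaipfopach.
noun class = class IV: zero marking, form stays hivaipfopach.
Apply epenthesis: hivaipfopach → hivaipufopach.

hivaipufopach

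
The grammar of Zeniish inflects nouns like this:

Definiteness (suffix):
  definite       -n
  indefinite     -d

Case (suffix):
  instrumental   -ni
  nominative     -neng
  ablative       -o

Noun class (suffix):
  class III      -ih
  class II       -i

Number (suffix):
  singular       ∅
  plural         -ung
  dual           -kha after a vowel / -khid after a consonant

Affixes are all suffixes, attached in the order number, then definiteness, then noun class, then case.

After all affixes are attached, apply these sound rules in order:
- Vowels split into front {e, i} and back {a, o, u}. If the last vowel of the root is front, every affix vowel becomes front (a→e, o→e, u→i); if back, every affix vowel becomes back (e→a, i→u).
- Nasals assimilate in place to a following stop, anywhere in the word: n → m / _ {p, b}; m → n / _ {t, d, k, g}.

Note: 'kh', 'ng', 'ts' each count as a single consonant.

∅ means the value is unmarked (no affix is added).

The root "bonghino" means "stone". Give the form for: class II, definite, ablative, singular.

bonghinonuo

number = singular: zero marking, form stays bonghino.
Attach definiteness definite -n → bonghinon.
Attach noun class class II -i → bonghinoni.
Attach case ablative -o → bonghinonio.
Apply vowel harmony: bonghinonio → bonghinonuo.
Nasal assimilation: no change.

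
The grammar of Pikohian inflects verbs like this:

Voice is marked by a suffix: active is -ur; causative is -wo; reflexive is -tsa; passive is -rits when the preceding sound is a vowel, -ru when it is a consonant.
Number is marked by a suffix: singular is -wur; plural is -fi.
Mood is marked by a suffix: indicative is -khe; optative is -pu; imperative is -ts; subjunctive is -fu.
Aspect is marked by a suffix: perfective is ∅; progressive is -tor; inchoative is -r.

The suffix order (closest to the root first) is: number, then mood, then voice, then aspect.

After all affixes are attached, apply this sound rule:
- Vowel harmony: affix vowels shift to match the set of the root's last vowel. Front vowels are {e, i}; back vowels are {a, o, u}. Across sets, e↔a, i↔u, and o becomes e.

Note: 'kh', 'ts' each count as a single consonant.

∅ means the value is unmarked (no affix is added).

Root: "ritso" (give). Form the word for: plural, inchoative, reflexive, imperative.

ritsofutstsar

Attach number plural -fi → ritsofi.
Attach mood imperative -ts → ritsofits.
Attach voice reflexive -tsa → ritsofitstsa.
Attach aspect inchoative -r → ritsofitstsar.
Apply vowel harmony: ritsofitstsar → ritsofutstsar.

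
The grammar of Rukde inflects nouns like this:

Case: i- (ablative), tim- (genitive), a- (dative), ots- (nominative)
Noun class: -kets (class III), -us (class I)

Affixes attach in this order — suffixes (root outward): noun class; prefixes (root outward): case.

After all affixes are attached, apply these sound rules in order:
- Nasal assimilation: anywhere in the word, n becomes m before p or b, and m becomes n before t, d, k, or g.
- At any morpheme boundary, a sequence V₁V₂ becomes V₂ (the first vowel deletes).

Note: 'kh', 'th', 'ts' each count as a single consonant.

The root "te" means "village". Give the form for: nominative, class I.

Attach noun class class I -us → teus.
Attach case nominative ots- → otsteus.
Nasal assimilation: no change.
Apply vowel deletion: otsteus → otstus.

otstus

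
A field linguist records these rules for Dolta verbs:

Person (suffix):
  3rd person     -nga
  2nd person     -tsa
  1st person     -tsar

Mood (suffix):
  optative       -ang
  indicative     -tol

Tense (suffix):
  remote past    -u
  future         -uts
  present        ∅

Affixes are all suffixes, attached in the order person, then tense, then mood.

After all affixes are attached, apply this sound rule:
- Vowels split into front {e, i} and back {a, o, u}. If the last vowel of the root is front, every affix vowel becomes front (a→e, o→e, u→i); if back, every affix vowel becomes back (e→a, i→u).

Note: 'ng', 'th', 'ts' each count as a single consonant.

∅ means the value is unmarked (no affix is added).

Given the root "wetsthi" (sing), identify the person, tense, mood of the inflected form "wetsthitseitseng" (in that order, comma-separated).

Segment: wetsthi-tsa-uts-ang.
person: -tsa → 2nd person.
tense: -uts → future.
mood: -ang → optative.

2nd person, future, optative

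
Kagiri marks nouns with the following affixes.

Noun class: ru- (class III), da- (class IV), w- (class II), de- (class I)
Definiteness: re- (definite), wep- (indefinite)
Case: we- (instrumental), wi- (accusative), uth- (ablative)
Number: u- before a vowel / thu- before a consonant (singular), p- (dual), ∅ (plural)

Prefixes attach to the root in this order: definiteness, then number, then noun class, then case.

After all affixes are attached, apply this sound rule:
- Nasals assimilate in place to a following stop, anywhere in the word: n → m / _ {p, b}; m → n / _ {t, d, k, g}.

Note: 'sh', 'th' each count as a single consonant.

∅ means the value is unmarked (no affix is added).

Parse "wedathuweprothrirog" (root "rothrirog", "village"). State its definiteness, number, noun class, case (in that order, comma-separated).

indefinite, singular, class IV, instrumental

Segment: we-da-thu-wep-rothrirog.
definiteness: wep- → indefinite.
number: u/thu- → singular.
noun class: da- → class IV.
case: we- → instrumental.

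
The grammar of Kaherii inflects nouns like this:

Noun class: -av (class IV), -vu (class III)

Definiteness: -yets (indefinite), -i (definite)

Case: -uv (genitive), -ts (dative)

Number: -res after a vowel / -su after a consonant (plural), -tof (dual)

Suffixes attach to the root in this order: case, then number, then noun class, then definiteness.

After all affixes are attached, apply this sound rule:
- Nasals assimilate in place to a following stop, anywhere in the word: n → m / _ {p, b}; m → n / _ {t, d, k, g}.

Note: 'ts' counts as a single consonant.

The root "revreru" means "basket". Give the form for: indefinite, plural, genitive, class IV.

Attach case genitive -uv → revreruuv.
Attach number plural -su (after consonant 'v') → revreruuvsu.
Attach noun class class IV -av → revreruuvsuav.
Attach definiteness indefinite -yets → revreruuvsuavyets.
Nasal assimilation: no change.

revreruuvsuavyets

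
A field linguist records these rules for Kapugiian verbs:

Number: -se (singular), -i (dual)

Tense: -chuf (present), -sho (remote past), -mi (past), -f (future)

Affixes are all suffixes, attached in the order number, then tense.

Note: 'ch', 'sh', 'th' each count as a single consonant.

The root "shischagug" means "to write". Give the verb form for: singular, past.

Attach number singular -se → shischagugse.
Attach tense past -mi → shischagugsemi.

shischagugsemi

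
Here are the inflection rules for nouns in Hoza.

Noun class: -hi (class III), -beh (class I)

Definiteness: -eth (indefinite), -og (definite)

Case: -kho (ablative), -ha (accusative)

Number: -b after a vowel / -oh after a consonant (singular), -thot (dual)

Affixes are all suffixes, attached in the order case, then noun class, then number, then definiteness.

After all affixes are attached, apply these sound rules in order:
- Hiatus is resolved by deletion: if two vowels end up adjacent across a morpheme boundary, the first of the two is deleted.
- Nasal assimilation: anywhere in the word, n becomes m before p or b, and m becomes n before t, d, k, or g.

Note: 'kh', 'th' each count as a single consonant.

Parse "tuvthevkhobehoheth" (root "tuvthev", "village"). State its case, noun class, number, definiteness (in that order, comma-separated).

ablative, class I, singular, indefinite

Segment: tuvthev-kho-beh-oh-eth.
case: -kho → ablative.
noun class: -beh → class I.
number: -b/oh → singular.
definiteness: -eth → indefinite.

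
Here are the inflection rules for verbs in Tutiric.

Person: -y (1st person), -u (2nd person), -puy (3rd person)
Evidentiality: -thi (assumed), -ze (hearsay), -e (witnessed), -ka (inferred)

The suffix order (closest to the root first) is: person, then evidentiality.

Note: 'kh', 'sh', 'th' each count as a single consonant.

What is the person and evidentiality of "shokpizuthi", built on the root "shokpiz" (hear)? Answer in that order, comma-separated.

Segment: shokpiz-u-thi.
person: -u → 2nd person.
evidentiality: -thi → assumed.

2nd person, assumed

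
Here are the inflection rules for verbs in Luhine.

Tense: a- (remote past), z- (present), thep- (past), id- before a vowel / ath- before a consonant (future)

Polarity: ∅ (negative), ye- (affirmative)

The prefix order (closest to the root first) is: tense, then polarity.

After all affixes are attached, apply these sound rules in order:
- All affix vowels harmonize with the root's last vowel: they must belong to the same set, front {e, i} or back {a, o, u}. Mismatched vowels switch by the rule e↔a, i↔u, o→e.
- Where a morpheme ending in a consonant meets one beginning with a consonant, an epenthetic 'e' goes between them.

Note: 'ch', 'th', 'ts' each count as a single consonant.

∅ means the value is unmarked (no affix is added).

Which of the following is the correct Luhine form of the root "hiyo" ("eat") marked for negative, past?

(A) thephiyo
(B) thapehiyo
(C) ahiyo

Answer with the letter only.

B

Attach tense past thep- → thephiyo.
polarity = negative: zero marking, form stays thephiyo.
Apply vowel harmony: thephiyo → thaphiyo.
Apply epenthesis: thaphiyo → thapehiyo.
So the correct form is thapehiyo, option (B).
(C) ahiyo is wrong: it uses remote past instead of past for tense.
(A) thephiyo is wrong: it fails to apply the sound rule(s).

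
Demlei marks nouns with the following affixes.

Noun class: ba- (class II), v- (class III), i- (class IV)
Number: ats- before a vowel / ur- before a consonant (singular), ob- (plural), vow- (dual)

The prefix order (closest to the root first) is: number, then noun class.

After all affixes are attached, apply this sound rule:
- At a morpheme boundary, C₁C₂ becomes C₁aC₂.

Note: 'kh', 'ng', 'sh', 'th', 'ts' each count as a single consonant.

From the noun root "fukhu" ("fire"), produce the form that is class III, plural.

vobafukhu

Attach number plural ob- → obfukhu.
Attach noun class class III v- → vobfukhu.
Apply epenthesis: vobfukhu → vobafukhu.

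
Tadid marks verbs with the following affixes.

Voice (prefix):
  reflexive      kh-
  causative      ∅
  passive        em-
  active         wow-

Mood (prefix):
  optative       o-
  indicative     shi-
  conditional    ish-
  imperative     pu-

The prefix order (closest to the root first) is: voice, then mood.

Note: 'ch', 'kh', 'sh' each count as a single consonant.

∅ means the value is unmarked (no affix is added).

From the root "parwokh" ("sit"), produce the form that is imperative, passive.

puemparwokh

Attach voice passive em- → emparwokh.
Attach mood imperative pu- → puemparwokh.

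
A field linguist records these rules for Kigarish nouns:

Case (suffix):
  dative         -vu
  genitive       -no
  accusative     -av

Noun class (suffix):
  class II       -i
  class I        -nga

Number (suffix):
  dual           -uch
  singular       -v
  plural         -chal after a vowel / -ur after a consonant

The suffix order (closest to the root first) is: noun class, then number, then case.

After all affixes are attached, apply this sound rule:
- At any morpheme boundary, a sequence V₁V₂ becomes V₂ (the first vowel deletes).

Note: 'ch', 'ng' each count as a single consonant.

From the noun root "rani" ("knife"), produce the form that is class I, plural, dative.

Attach noun class class I -nga → raninga.
Attach number plural -chal (after vowel 'a') → raningachal.
Attach case dative -vu → raningachalvu.
Vowel deletion: no change.

raningachalvu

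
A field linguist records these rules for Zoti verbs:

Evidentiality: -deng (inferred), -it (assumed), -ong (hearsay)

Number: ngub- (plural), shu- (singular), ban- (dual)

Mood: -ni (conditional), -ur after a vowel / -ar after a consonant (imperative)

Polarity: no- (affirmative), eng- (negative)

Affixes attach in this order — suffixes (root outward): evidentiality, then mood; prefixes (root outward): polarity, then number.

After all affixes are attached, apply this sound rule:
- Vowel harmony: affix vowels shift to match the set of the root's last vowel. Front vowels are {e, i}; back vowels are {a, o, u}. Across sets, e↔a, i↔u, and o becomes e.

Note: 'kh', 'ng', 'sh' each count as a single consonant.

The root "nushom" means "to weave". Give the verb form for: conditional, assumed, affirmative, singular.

shunonushomutnu

Attach polarity affirmative no- → nonushom.
Attach evidentiality assumed -it → nonushomit.
Attach number singular shu- → shunonushomit.
Attach mood conditional -ni → shunonushomitni.
Apply vowel harmony: shunonushomitni → shunonushomutnu.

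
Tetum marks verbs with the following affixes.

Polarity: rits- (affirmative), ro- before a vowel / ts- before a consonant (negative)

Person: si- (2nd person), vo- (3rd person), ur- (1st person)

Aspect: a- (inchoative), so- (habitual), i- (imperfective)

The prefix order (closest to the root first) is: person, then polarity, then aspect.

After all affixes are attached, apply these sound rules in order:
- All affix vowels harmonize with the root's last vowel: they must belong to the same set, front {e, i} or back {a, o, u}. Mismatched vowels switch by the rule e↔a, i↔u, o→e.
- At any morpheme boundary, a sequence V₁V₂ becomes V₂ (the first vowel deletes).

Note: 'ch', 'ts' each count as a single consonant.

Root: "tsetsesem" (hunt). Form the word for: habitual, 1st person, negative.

serirtsetsesem

Attach person 1st person ur- → urtsetsesem.
Attach polarity negative ro- (before vowel 'u') → rourtsetsesem.
Attach aspect habitual so- → sorourtsetsesem.
Apply vowel harmony: sorourtsetsesem → sereirtsetsesem.
Apply vowel deletion: sereirtsetsesem → serirtsetsesem.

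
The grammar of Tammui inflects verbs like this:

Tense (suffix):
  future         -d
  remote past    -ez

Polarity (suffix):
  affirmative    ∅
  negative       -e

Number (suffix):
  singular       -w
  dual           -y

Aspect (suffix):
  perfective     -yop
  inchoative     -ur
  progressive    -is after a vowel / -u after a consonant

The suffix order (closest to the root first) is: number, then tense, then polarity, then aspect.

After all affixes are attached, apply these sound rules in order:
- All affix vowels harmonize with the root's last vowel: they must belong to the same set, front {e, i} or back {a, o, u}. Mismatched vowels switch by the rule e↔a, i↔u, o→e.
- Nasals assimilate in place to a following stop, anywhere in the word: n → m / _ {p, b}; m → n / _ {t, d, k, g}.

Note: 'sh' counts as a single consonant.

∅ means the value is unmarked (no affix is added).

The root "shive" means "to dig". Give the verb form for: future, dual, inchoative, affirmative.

Attach number dual -y → shivey.
Attach tense future -d → shiveyd.
polarity = affirmative: zero marking, form stays shiveyd.
Attach aspect inchoative -ur → shiveydur.
Apply vowel harmony: shiveydur → shiveydir.
Nasal assimilation: no change.

shiveydir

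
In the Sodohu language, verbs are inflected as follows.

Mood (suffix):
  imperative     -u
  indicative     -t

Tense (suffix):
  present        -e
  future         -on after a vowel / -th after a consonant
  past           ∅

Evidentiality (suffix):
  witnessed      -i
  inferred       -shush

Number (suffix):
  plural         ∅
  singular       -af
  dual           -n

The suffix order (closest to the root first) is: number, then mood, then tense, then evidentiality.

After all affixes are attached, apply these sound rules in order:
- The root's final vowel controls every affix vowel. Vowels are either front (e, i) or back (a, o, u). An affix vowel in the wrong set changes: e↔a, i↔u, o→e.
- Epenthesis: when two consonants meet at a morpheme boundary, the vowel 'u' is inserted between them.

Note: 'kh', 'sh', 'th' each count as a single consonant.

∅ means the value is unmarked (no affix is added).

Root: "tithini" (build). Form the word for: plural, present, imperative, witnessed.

number = plural: zero marking, form stays tithini.
Attach mood imperative -u → tithiniu.
Attach tense present -e → tithiniue.
Attach evidentiality witnessed -i → tithiniuei.
Apply vowel harmony: tithiniuei → tithiniiei.
Epenthesis: no change.

tithiniiei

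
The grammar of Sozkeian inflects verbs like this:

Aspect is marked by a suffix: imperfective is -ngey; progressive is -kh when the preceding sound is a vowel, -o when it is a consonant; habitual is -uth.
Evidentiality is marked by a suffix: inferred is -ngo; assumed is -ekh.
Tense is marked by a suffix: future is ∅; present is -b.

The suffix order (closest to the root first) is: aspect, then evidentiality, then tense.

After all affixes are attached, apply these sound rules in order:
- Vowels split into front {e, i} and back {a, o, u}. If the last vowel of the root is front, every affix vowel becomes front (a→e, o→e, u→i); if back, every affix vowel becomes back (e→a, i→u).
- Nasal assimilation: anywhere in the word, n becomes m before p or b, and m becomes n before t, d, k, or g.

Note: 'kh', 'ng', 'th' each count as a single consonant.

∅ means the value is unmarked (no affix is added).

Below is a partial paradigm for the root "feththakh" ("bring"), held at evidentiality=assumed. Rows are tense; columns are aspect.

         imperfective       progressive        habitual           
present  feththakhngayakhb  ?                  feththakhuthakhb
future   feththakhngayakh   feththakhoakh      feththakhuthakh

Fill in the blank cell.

feththakhoakhb

Attach aspect progressive -o (after consonant 'kh') → feththakho.
Attach evidentiality assumed -ekh → feththakhoekh.
Attach tense present -b → feththakhoekhb.
Apply vowel harmony: feththakhoekhb → feththakhoakhb.
Nasal assimilation: no change.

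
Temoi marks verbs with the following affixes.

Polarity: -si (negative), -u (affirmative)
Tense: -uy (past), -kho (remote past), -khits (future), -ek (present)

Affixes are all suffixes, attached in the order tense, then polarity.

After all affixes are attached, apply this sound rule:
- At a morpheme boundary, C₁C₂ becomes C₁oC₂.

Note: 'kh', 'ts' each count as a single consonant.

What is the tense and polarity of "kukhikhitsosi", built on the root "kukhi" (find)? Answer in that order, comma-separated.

Segment: kukhi-khits-si.
tense: -khits → future.
polarity: -si → negative.

future, negative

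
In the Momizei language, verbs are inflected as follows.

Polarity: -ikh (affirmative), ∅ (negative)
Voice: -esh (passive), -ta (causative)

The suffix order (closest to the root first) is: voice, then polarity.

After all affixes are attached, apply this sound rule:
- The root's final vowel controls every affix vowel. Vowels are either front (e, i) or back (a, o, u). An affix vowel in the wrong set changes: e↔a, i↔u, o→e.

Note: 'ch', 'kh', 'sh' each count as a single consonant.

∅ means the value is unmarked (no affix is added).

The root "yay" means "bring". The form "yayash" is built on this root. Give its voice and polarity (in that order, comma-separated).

Segment: yay-esh.
voice: -esh → passive.
polarity: ∅ → negative.

passive, negative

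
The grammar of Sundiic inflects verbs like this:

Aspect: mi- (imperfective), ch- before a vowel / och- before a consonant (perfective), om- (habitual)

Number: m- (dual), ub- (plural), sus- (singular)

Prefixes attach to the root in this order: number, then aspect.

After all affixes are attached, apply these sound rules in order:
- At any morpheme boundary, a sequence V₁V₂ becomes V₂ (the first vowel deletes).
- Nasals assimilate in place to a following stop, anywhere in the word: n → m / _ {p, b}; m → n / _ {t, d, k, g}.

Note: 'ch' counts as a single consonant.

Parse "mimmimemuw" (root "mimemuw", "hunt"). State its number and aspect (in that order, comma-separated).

dual, imperfective

Segment: mi-m-mimemuw.
number: m- → dual.
aspect: mi- → imperfective.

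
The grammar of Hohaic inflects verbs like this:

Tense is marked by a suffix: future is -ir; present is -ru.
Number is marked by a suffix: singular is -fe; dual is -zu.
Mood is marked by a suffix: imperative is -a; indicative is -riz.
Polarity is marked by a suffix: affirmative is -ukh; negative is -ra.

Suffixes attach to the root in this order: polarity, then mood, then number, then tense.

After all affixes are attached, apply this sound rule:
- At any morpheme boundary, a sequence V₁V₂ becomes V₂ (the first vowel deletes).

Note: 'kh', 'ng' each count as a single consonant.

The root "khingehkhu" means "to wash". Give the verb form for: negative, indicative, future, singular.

Attach polarity negative -ra → khingehkhura.
Attach mood indicative -riz → khingehkhurariz.
Attach number singular -fe → khingehkhurarizfe.
Attach tense future -ir → khingehkhurarizfeir.
Apply vowel deletion: khingehkhurarizfeir → khingehkhurarizfir.

khingehkhurarizfir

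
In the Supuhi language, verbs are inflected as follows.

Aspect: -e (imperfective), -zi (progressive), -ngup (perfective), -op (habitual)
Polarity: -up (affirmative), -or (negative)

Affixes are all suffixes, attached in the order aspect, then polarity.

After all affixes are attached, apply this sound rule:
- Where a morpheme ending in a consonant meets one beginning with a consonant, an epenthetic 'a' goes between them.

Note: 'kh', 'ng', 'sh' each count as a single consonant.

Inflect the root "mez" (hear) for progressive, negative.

mezazior

Attach aspect progressive -zi → mezzi.
Attach polarity negative -or → mezzior.
Apply epenthesis: mezzior → mezazior.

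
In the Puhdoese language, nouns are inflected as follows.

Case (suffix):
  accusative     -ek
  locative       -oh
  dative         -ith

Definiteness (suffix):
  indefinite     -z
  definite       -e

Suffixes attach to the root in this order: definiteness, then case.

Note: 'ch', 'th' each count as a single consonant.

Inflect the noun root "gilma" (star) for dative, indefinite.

gilmazith

Attach definiteness indefinite -z → gilmaz.
Attach case dative -ith → gilmazith.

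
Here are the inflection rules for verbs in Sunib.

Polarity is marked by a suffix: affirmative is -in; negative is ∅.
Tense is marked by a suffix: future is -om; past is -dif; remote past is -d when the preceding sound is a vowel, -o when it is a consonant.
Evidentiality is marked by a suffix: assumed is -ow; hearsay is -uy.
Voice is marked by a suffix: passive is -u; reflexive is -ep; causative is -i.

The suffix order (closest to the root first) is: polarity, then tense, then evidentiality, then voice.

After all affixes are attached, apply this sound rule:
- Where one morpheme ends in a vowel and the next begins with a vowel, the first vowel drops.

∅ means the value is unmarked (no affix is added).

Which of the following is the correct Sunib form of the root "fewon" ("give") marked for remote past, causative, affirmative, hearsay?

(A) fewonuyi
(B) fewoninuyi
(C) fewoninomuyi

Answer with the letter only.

Attach polarity affirmative -in → fewonin.
Attach tense remote past -o (after consonant 'n') → fewonino.
Attach evidentiality hearsay -uy → fewoninouy.
Attach voice causative -i → fewoninouyi.
Apply vowel deletion: fewoninouyi → fewoninuyi.
So the correct form is fewoninuyi, option (B).
(C) fewoninomuyi is wrong: it uses future instead of remote past for tense.
(A) fewonuyi is wrong: it uses negative instead of affirmative for polarity.

B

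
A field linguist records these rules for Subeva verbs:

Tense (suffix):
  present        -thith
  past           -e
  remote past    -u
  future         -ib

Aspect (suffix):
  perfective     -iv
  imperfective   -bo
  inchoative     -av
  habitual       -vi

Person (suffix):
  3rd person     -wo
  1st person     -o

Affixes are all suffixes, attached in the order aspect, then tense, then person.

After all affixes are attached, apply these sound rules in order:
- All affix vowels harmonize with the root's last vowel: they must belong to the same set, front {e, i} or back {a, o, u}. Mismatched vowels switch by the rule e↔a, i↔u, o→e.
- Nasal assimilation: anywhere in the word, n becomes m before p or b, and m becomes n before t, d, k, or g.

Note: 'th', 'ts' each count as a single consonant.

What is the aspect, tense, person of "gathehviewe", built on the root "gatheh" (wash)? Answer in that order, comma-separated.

habitual, past, 3rd person

Segment: gatheh-vi-e-wo.
aspect: -vi → habitual.
tense: -e → past.
person: -wo → 3rd person.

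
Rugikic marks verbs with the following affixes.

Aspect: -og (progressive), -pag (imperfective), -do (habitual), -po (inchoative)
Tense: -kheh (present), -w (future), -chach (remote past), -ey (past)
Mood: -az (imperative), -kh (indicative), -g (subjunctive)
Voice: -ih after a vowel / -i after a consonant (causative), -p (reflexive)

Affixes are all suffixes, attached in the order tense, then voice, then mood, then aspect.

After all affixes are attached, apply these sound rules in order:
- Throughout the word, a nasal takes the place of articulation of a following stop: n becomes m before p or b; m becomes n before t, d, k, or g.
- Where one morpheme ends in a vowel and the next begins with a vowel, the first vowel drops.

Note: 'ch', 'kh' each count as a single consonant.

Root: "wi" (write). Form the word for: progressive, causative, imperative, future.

Attach tense future -w → wiw.
Attach voice causative -i (after consonant 'w') → wiwi.
Attach mood imperative -az → wiwiaz.
Attach aspect progressive -og → wiwiazog.
Nasal assimilation: no change.
Apply vowel deletion: wiwiazog → wiwazog.

wiwazog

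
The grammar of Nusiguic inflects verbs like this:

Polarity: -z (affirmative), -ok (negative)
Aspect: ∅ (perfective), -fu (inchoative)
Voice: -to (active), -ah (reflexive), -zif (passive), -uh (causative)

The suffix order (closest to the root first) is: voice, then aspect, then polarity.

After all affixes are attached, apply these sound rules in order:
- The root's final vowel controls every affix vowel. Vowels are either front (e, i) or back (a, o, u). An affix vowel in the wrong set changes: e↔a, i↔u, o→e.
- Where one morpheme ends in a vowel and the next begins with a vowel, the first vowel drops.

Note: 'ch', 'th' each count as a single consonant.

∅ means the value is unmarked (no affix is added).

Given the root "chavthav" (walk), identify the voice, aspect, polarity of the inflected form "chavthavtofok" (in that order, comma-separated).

Segment: chavthav-to-fu-ok.
voice: -to → active.
aspect: -fu → inchoative.
polarity: -ok → negative.

active, inchoative, negative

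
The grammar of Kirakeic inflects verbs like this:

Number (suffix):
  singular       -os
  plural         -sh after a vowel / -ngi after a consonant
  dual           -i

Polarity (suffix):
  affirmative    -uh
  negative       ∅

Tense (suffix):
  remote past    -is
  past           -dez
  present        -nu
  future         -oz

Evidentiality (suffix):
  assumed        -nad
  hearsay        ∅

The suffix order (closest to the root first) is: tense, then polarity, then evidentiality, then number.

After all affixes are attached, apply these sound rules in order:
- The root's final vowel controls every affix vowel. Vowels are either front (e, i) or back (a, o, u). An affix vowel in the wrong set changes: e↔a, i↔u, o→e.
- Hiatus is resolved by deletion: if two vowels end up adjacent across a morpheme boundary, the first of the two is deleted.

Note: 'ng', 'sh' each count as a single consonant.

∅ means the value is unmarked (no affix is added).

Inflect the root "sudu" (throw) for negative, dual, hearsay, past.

Attach tense past -dez → sududez.
polarity = negative: zero marking, form stays sududez.
evidentiality = hearsay: zero marking, form stays sududez.
Attach number dual -i → sududezi.
Apply vowel harmony: sududezi → sududazu.
Vowel deletion: no change.

sududazu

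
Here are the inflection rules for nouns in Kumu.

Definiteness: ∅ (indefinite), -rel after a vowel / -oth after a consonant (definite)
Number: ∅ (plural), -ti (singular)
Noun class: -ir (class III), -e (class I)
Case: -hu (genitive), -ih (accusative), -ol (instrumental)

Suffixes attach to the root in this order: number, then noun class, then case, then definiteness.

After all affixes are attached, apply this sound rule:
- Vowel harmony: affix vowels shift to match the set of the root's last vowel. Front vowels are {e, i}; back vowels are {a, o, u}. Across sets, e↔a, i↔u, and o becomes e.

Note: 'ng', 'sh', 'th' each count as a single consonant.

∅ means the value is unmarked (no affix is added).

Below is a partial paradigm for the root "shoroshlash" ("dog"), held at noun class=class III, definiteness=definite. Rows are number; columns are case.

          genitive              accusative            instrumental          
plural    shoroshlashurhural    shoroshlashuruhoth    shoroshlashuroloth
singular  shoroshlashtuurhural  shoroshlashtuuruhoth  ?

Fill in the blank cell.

shoroshlashtuuroloth

Attach number singular -ti → shoroshlashti.
Attach noun class class III -ir → shoroshlashtiir.
Attach case instrumental -ol → shoroshlashtiirol.
Attach definiteness definite -oth (after consonant 'l') → shoroshlashtiiroloth.
Apply vowel harmony: shoroshlashtiiroloth → shoroshlashtuuroloth.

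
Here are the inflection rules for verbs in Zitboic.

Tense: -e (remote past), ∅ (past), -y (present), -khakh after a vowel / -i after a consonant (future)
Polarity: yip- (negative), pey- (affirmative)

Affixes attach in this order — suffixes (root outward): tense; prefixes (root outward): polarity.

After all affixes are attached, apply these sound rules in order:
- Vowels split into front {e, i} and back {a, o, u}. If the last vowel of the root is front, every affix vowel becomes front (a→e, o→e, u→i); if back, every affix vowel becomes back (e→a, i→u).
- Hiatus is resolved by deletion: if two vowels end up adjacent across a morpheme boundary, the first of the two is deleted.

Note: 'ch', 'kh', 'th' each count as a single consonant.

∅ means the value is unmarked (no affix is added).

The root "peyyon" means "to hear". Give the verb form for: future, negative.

Attach tense future -i (after consonant 'n') → peyyoni.
Attach polarity negative yip- → yippeyyoni.
Apply vowel harmony: yippeyyoni → yuppeyyonu.
Vowel deletion: no change.

yuppeyyonu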